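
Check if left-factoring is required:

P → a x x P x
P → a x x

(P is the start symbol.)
Left-factoring is needed when two productions for the same non-terminal
share a common prefix on the right-hand side.

Productions for P:
  P → a x x P x
  P → a x x

Found common prefix 'a x x' in productions for P

Answer: Yes, P has productions with common prefix 'a x x'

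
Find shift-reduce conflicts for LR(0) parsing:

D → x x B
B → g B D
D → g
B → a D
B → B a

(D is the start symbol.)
A shift-reduce conflict occurs when an LR(0) state has both:
  - a complete (reduce) item [A → α .] (dot at the end), and
  - a shift item [B → β . c γ] (dot before a terminal).

Augment with D' → D and build the canonical LR(0) collection (I0 = CLOSURE({[D' → . D]}), then GOTO on every symbol after a dot until no new states appear). It has 12 states:
  I0: { [D → . g], [D → . x x B], [D' → . D] }  — shift
  I1: { [D' → D .] }  — accept
  I2: { [D → g .] }  — reduce
  I3: { [D → x . x B] }  — shift
  I4: { [B → . B a], [B → . a D], [B → . g B D], [D → x x . B] }  — shift
  I5: { [B → B . a], [D → x x B .] }  — shift, reduce
  I6: { [B → a . D], [D → . g], [D → . x x B] }  — shift
  I7: { [B → . B a], [B → . a D], [B → . g B D], [B → g . B D] }  — shift
  I8: { [B → B . a], [B → g B . D], [D → . g], [D → . x x B] }  — shift
  I9: { [B → g B D .] }  — reduce
  I10: { [B → B a .] }  — reduce
  I11: { [B → a D .] }  — reduce

I5 contains reduce item [D → x x B .] and shift item [B → B . a] — shift-reduce conflict.

Answer: Yes — I5: [D → x x B .] vs [B → B . a]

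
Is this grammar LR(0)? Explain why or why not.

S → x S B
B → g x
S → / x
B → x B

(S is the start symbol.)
Augment with S' → S and build the canonical LR(0) collection (I0 = CLOSURE({[S' → . S]}), then GOTO on every symbol after a dot until no new states appear). It has 11 states:
  I0: { [S → . / x], [S → . x S B], [S' → . S] }  — shift
  I1: { [S → / . x] }  — shift
  I2: { [S' → S .] }  — accept
  I3: { [S → . / x], [S → . x S B], [S → x . S B] }  — shift
  I4: { [B → . g x], [B → . x B], [S → x S . B] }  — shift
  I5: { [S → x S B .] }  — reduce
  I6: { [B → g . x] }  — shift
  I7: { [B → . g x], [B → . x B], [B → x . B] }  — shift
  I8: { [B → x B .] }  — reduce
  I9: { [B → g x .] }  — reduce
  I10: { [S → / x .] }  — reduce

Every state is either a pure shift/goto state or contains exactly one complete item and nothing to shift — no conflicts. The grammar is LR(0).

Answer: Yes, the grammar is LR(0)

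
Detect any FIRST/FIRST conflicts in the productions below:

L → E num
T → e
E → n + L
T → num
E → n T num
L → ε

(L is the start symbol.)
A FIRST/FIRST conflict occurs when two productions N → α and N → β for the same non-terminal have FIRST(α) ∩ FIRST(β) ≠ ∅ (with ε ∈ FIRST of a nullable right-hand side, so two nullable alternatives also conflict).

FIRST sets of the non-terminals at (or reachable through a nullable prefix from) the front of some alternative:
  FIRST(E) = { 'n' }

Productions for L:
  L → E num: FIRST = { 'n' }
  L → ε: FIRST = { ε }
Productions for T:
  T → e: FIRST = { 'e' }
  T → num: FIRST = { 'num' }
Productions for E:
  E → n + L: FIRST = { 'n' }
  E → n T num: FIRST = { 'n' }

Conflict for E: E → n + L and E → n T num
  Overlap: { 'n' }

Answer: Yes. E → n '+' L / E → n T num on { 'n' }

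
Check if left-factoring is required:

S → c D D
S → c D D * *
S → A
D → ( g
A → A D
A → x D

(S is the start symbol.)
Left-factoring is needed when two productions for the same non-terminal
share a common prefix on the right-hand side.

Productions for S:
  S → c D D
  S → c D D * *
  S → A
Productions for A:
  A → A D
  A → x D

Found common prefix 'c D D' in productions for S

Answer: Yes, S has productions with common prefix 'c D D'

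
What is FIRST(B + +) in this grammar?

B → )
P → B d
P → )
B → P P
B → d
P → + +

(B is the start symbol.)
FIRST sets of the non-terminals involved (from the grammar, by fixed-point iteration):
  FIRST(B) = { ')', '+', 'd' }

To compute FIRST(B + +), process the symbols left to right:
Symbol B is a non-terminal. Add FIRST(B) \ {ε} = { ')', '+', 'd' }
B is not nullable (ε ∉ FIRST(B)), so stop here.
FIRST(B + +) = { ')', '+', 'd' }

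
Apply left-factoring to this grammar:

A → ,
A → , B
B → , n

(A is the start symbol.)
Left-factoring transforms A → αβ₁ | αβ₂ into A → αA' and A' → β₁ | β₂
(α is the longest common prefix among the alternatives). Repeat until
no nonterminal has two alternatives with a common prefix.

Round 1: A has alternatives sharing prefix ','. Introduce A': A → , A'
  Add: A' → ε
  Add: A' → B

No remaining common prefixes — done.

Resulting grammar:
A → , A'
A' → ε
A' → B
B → , n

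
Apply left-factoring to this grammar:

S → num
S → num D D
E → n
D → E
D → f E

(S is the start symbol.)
S → num S'
S' → ε
S' → D D
E → n
D → E
D → f E

Left-factoring transforms A → αβ₁ | αβ₂ into A → αA' and A' → β₁ | β₂
(α is the longest common prefix among the alternatives). Repeat until
no nonterminal has two alternatives with a common prefix.

Round 1: S has alternatives sharing prefix 'num'. Introduce S': S → num S'
  Add: S' → ε
  Add: S' → D D

No remaining common prefixes — done.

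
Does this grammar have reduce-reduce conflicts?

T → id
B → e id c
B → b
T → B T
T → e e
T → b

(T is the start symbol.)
Yes — I3: [B → b .] vs [T → b .]

A reduce-reduce conflict occurs when an LR(0) state has two complete items [A → α .] and [B → β .] — both call for a reduction, and with no lookahead the parser cannot choose between them.

Augment with T' → T and build the canonical LR(0) collection (I0 = CLOSURE({[T' → . T]}), then GOTO on every symbol after a dot until no new states appear). It has 10 states:
  I0: { [B → . b], [B → . e id c], [T → . B T], [T → . b], [T → . e e], [T → . id], [T' → . T] }  — shift
  I1: { [B → . b], [B → . e id c], [T → . B T], [T → . b], [T → . e e], [T → . id], [T → B . T] }  — shift
  I2: { [T' → T .] }  — accept
  I3: { [B → b .], [T → b .] }  — 2 reduces
  I4: { [B → e . id c], [T → e . e] }  — shift
  I5: { [T → id .] }  — reduce
  I6: { [T → e e .] }  — reduce
  I7: { [B → e id . c] }  — shift
  I8: { [B → e id c .] }  — reduce
  I9: { [T → B T .] }  — reduce

I3 contains complete items [B → b .], [T → b .] — reduce-reduce conflict.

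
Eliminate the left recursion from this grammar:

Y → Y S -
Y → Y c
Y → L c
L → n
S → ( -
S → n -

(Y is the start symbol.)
Y is directly left-recursive. The standard transformation for
  A → A α₁ | ... | A α_m | β₁ | ... | β_n
is
  A  → β₁ A' | ... | β_n A'
  A' → α₁ A' | ... | α_m A' | ε

Y → L c becomes Y → L c Y'
Y → Y S - becomes Y' → S - Y'
Y → Y c becomes Y' → c Y'
Add Y' → ε

Productions for other non-terminals are unchanged:
  L → n
  S → ( -
  S → n -

Resulting grammar:
Y → L c Y'
Y' → S - Y'
Y' → c Y'
Y' → ε
L → n
S → ( -
S → n -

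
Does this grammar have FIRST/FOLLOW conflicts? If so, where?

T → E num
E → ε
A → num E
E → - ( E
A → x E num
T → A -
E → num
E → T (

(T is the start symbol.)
Nullable non-terminals: E.
FIRST sets used below: FIRST(T) = { '-', 'num', 'x' }

E: nullable alternative(s) E → ε; FOLLOW(E) = { '-', 'num' }
  E → ε: FIRST \ {ε} = { } — this is the only nullable alternative, skip
  E → - ( E: FIRST \ {ε} = { '-' } — overlaps FOLLOW(E) on { '-' }: CONFLICT
  E → num: FIRST \ {ε} = { 'num' } — overlaps FOLLOW(E) on { 'num' }: CONFLICT
  E → T (: FIRST \ {ε} = { '-', 'num', 'x' } — overlaps FOLLOW(E) on { '-', 'num' }: CONFLICT

A, T have no nullable alternative, so no FIRST/FOLLOW check is needed there.

So the grammar has 3 FIRST/FOLLOW conflicts (marked CONFLICT above).

Answer: Yes. E → '-' '(' E with FOLLOW(E) on { '-' }; E → num with FOLLOW(E) on { 'num' }; E → T '(' with FOLLOW(E) on { '-', 'num' }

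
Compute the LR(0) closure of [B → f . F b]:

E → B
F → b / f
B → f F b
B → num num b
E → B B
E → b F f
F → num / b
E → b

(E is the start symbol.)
To compute CLOSURE, for each item [A → α.Bβ] where B is a non-terminal, add [B → .γ] for all productions B → γ; repeat for the newly added items until nothing changes.

Start with: [B → f . F b]
  [B → f . F b] has the dot before F: add [F → . b / f], [F → . num / b]
No further items can be added.

CLOSURE = { [B → f . F b], [F → . b / f], [F → . num / b] }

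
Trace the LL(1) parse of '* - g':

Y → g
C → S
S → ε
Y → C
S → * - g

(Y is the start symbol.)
LL(1) parsing maintains a stack (initially the start symbol over $) and the input. At each step: if the stack top is a terminal, match it against the current input token; if it is a non-terminal N, replace it with the RHS of M[N, lookahead] (the unique production whose predict set contains the lookahead).

Stack is shown with the top on the left.

Stack    Input    Action
------------------------
Y $      * - g $  output Y → C
C $      * - g $  output C → S
S $      * - g $  output S → * - g
* - g $  * - g $  match '*'
- g $    - g $    match '-'
g $      g $      match 'g'
$        $        accept

The string is accepted.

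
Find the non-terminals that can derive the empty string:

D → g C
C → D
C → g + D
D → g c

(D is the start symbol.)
A non-terminal is nullable if it can derive ε (the empty string): either it has an ε-production, or it has a production whose right-hand side consists entirely of nullable non-terminals.

There are no ε-productions, so no non-terminal can derive ε.
No non-terminals are nullable.

Answer: None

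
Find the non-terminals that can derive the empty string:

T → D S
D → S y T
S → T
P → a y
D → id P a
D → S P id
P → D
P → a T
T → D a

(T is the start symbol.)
None

There are no ε-productions, so no non-terminal can derive ε.
No non-terminals are nullable.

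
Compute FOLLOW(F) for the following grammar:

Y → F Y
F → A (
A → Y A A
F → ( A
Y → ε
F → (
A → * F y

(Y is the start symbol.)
To compute FOLLOW(F), find every occurrence of F on a right-hand side N → α F β: add FIRST(β) \ {ε}, and if β is empty or nullable also add FOLLOW(N). Iterate to a fixed point.

In Y → F Y: F is followed by Y, add FIRST(Y) \ {ε} = { '(', '*' }
  Y is nullable, so also add FOLLOW(Y)
In A → * F y: F is followed by y, add FIRST(y) \ {ε} = { 'y' }

The FOLLOW sets referred to above (computed the same way, to a fixed point):
  FOLLOW(Y) = { $, '(', '*' }

Taking the union: FOLLOW(F) = { $, '(', '*', 'y' }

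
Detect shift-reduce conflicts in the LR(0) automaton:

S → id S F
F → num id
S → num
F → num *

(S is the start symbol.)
A shift-reduce conflict occurs when an LR(0) state has both:
  - a complete (reduce) item [A → α .] (dot at the end), and
  - a shift item [B → β . c γ] (dot before a terminal).

Augment with S' → S and build the canonical LR(0) collection (I0 = CLOSURE({[S' → . S]}), then GOTO on every symbol after a dot until no new states appear). It has 9 states:
  I0: { [S → . id S F], [S → . num], [S' → . S] }  — shift
  I1: { [S' → S .] }  — accept
  I2: { [S → . id S F], [S → . num], [S → id . S F] }  — shift
  I3: { [S → num .] }  — reduce
  I4: { [F → . num *], [F → . num id], [S → id S . F] }  — shift
  I5: { [S → id S F .] }  — reduce
  I6: { [F → num . *], [F → num . id] }  — shift
  I7: { [F → num * .] }  — reduce
  I8: { [F → num id .] }  — reduce

No state contains both a complete item and a shift item.

Answer: No shift-reduce conflicts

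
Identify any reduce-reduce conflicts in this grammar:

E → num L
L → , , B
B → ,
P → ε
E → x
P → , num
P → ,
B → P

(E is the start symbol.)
Yes — I7: [B → , .] vs [P → , .]

Augment with E' → E and build the canonical LR(0) collection (I0 = CLOSURE({[E' → . E]}), then GOTO on every symbol after a dot until no new states appear). It has 11 states:
  I0: { [E → . num L], [E → . x], [E' → . E] }  — shift
  I1: { [E' → E .] }  — accept
  I2: { [E → num . L], [L → . , , B] }  — shift
  I3: { [E → x .] }  — reduce
  I4: { [L → , . , B] }  — shift
  I5: { [E → num L .] }  — reduce
  I6: { [B → . ,], [B → . P], [L → , , . B], [P → . , num], [P → . ,], [P → .] }  — shift, reduce
  I7: { [B → , .], [P → , . num], [P → , .] }  — shift, 2 reduces
  I8: { [L → , , B .] }  — reduce
  I9: { [B → P .] }  — reduce
  I10: { [P → , num .] }  — reduce

I7 contains complete items [B → , .], [P → , .] — reduce-reduce conflict.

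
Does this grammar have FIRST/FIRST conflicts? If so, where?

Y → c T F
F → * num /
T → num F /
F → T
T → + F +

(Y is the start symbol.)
FIRST sets of the non-terminals at (or reachable through a nullable prefix from) the front of some alternative:
  FIRST(T) = { '+', 'num' }

Productions for F:
  F → * num /: FIRST = { '*' }
  F → T: FIRST = { '+', 'num' }
Productions for T:
  T → num F /: FIRST = { 'num' }
  T → + F +: FIRST = { '+' }
Y has only one production, so no FIRST/FIRST conflict is possible there.

All alternatives of each non-terminal have pairwise disjoint FIRST sets.

Answer: No FIRST/FIRST conflicts.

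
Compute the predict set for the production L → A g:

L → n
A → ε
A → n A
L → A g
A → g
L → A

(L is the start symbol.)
PREDICT(L → A g) = (FIRST(RHS) \ {ε}) ∪ (FOLLOW(L) if ε ∈ FIRST(RHS), i.e. RHS ⇒* ε)
FIRST(A) = { 'g', 'n', ε }
FIRST(A g) = { 'g', 'n' }
ε ∉ FIRST(A g), so FOLLOW(L) is not added.
PREDICT(L → A g) = { 'g', 'n' }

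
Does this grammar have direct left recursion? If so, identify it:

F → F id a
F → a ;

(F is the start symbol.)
F → F id a: LEFT RECURSIVE (starts with F)
F → a ;: starts with a

The grammar has direct left recursion on: F.

Answer: Yes, F is left-recursive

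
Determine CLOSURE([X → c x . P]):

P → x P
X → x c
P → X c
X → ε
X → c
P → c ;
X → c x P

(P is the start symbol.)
Start with: [X → c x . P]
  [X → c x . P] has the dot before P: add [P → . x P], [P → . X c], [P → . c ;]
  [P → . X c] has the dot before X: add [X → . x c], [X → .], [X → . c], [X → . c x P]
No further items can be added.

CLOSURE = { [P → . X c], [P → . c ;], [P → . x P], [X → . c x P], [X → . c], [X → . x c], [X → .], [X → c x . P] }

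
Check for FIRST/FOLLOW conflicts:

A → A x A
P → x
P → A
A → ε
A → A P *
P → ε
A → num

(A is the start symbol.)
A FIRST/FOLLOW conflict occurs when a non-terminal N has a nullable alternative N → β (β ⇒* ε) and another alternative N → α with FIRST(α) ∩ FOLLOW(N) ≠ ∅: on such a lookahead the parser cannot decide between expanding α and letting N vanish via β.

Nullable non-terminals: A, P.
FIRST sets used below: FIRST(A) = { '*', 'num', 'x', ε }, FIRST(P) = { '*', 'num', 'x', ε }

A: nullable alternative(s) A → ε; FOLLOW(A) = { $, '*', 'num', 'x' }
  A → A x A: FIRST \ {ε} = { '*', 'num', 'x' } — overlaps FOLLOW(A) on { '*', 'num', 'x' }: CONFLICT
  A → ε: FIRST \ {ε} = { } — this is the only nullable alternative, skip
  A → A P *: FIRST \ {ε} = { '*', 'num', 'x' } — overlaps FOLLOW(A) on { '*', 'num', 'x' }: CONFLICT
  A → num: FIRST \ {ε} = { 'num' } — overlaps FOLLOW(A) on { 'num' }: CONFLICT

P: nullable alternative(s) P → A, P → ε; FOLLOW(P) = { '*' }
  P → x: FIRST \ {ε} = { 'x' } — disjoint from FOLLOW(P)
  P → A: FIRST \ {ε} = { '*', 'num', 'x' } — overlaps FOLLOW(P) on { '*' }: CONFLICT
  P → ε: FIRST \ {ε} = { } — disjoint from FOLLOW(P)

So the grammar has 4 FIRST/FOLLOW conflicts (marked CONFLICT above).

Answer: Yes. A → A x A with FOLLOW(A) on { '*', 'num', 'x' }; A → A P '*' with FOLLOW(A) on { '*', 'num', 'x' }; A → num with FOLLOW(A) on { 'num' }; P → A with FOLLOW(P) on { '*' }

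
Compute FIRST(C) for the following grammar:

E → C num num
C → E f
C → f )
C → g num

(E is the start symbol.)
FIRST sets of the other non-terminals involved (by the same procedure, iterated to a fixed point):
  FIRST(E) = { 'f', 'g' }

From C → E f:
  - E is a non-terminal: add FIRST(E) \ {ε} = { 'f', 'g' }
    E is not nullable, so stop
From C → f ):
  - f is a terminal: add 'f' and stop
From C → g num:
  - g is a terminal: add 'g' and stop

Collecting: FIRST(C) = { 'f', 'g' }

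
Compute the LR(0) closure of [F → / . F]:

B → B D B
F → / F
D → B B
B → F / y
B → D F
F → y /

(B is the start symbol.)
To compute CLOSURE, for each item [A → α.Bβ] where B is a non-terminal, add [B → .γ] for all productions B → γ; repeat for the newly added items until nothing changes.

Start with: [F → / . F]
  [F → / . F] has the dot before F: add [F → . / F], [F → . y /]
No further items can be added.

CLOSURE = { [F → . / F], [F → . y /], [F → / . F] }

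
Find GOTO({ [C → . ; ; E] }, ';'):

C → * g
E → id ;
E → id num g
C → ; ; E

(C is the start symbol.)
{ [C → ; . ; E] }

GOTO(I, ';') = CLOSURE({ [A → αX.β] : [A → α.Xβ] ∈ I, X = ';' })

Items with dot before ';', with the dot advanced:
  [C → . ; ; E] → [C → ; . ; E]
Closure adds nothing (no advanced item has the dot before a non-terminal).

GOTO = { [C → ; . ; E] }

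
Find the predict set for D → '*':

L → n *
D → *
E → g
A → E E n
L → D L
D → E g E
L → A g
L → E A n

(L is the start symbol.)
{ '*' }

PREDICT(D → '*') = (FIRST(RHS) \ {ε}) ∪ (FOLLOW(D) if ε ∈ FIRST(RHS), i.e. RHS ⇒* ε)
FIRST('*') = { '*' }
ε ∉ FIRST('*'), so FOLLOW(D) is not added.
PREDICT(D → '*') = { '*' }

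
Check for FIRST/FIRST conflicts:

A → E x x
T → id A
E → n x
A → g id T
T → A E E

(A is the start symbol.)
No FIRST/FIRST conflicts.

FIRST sets of the non-terminals at (or reachable through a nullable prefix from) the front of some alternative:
  FIRST(E) = { 'n' }
  FIRST(A) = { 'g', 'n' }

Productions for A:
  A → E x x: FIRST = { 'n' }
  A → g id T: FIRST = { 'g' }
Productions for T:
  T → id A: FIRST = { 'id' }
  T → A E E: FIRST = { 'g', 'n' }
E has only one production, so no FIRST/FIRST conflict is possible there.

All alternatives of each non-terminal have pairwise disjoint FIRST sets.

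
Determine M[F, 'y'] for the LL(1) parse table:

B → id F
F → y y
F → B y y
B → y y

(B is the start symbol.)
To find M[F, 'y'], we find productions for F where 'y' is in the predict set (PREDICT(N → α) = (FIRST(α) \ {ε}) ∪ (FOLLOW(N) if α ⇒* ε)).

Relevant sets:
  FIRST(B) = { 'id', 'y' }

F → y y: PREDICT = { 'y' }
  'y' is in predict set, so this production goes in M[F, 'y']
F → B y y: PREDICT = { 'id', 'y' }
  'y' is in predict set, so this production goes in M[F, 'y']

M[F, 'y'] = F → y y, F → B y y  (a multiply-defined cell — the grammar is not LL(1))

Answer: F → y y, F → B y y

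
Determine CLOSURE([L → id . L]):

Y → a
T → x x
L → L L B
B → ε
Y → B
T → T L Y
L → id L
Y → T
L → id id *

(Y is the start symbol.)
To compute CLOSURE, for each item [A → α.Bβ] where B is a non-terminal, add [B → .γ] for all productions B → γ; repeat for the newly added items until nothing changes.

Start with: [L → id . L]
  [L → id . L] has the dot before L: add [L → . L L B], [L → . id L], [L → . id id *]
No further items can be added.

CLOSURE = { [L → . L L B], [L → . id L], [L → . id id *], [L → id . L] }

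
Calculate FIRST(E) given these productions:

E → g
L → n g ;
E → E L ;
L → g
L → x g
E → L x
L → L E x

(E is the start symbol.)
{ 'g', 'n', 'x' }

To compute FIRST(E), examine every production with E on the left-hand side, reading each right-hand side left to right until a non-nullable symbol is reached.

FIRST sets of the other non-terminals involved (by the same procedure, iterated to a fixed point):
  FIRST(L) = { 'g', 'n', 'x' }

From E → g:
  - g is a terminal: add 'g' and stop
From E → E L ;:
  - E is the symbol being defined: contributes nothing new
    E is not nullable, so stop
From E → L x:
  - L is a non-terminal: add FIRST(L) \ {ε} = { 'g', 'n', 'x' }
    L is not nullable, so stop

Collecting: FIRST(E) = { 'g', 'n', 'x' }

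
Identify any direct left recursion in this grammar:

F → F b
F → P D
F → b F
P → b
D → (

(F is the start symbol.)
Yes, F is left-recursive

F → F b: LEFT RECURSIVE (starts with F)
F → P D: starts with P
F → b F: starts with b
P → b: starts with b
D → (: starts with '('

The grammar has direct left recursion on: F.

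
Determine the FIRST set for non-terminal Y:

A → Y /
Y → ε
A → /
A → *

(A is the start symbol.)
{ ε }

From Y → ε:
  - ε-production, so ε ∈ FIRST(Y)

Collecting: FIRST(Y) = { ε }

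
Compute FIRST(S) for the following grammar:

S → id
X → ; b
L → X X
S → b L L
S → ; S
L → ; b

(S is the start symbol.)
{ ';', 'b', 'id' }

From S → id:
  - id is a terminal: add 'id' and stop
From S → b L L:
  - b is a terminal: add 'b' and stop
From S → ; S:
  - ';' is a terminal: add ';' and stop

Collecting: FIRST(S) = { ';', 'b', 'id' }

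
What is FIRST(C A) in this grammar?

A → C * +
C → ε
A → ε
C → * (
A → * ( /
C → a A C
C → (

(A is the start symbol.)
FIRST sets of the non-terminals involved (from the grammar, by fixed-point iteration):
  FIRST(C) = { '(', '*', 'a', ε }
  FIRST(A) = { '(', '*', 'a', ε }

To compute FIRST(C A), process the symbols left to right:
Symbol C is a non-terminal. Add FIRST(C) \ {ε} = { '(', '*', 'a' }
C is nullable (ε ∈ FIRST(C)), continue to the next symbol.
Symbol A is a non-terminal. Add FIRST(A) \ {ε} = { '(', '*', 'a' }
A is nullable (ε ∈ FIRST(A)), continue to the next symbol.
All symbols are nullable, so ε is in the result.
FIRST(C A) = { '(', '*', 'a', ε }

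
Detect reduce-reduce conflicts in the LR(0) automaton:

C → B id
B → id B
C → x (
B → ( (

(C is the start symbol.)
No reduce-reduce conflicts

A reduce-reduce conflict occurs when an LR(0) state has two complete items [A → α .] and [B → β .] — both call for a reduction, and with no lookahead the parser cannot choose between them.

Augment with C' → C and build the canonical LR(0) collection (I0 = CLOSURE({[C' → . C]}), then GOTO on every symbol after a dot until no new states appear). It has 10 states:
  I0: { [B → . ( (], [B → . id B], [C → . B id], [C → . x (], [C' → . C] }  — shift
  I1: { [B → ( . (] }  — shift
  I2: { [C → B . id] }  — shift
  I3: { [C' → C .] }  — accept
  I4: { [B → . ( (], [B → . id B], [B → id . B] }  — shift
  I5: { [C → x . (] }  — shift
  I6: { [C → x ( .] }  — reduce
  I7: { [B → id B .] }  — reduce
  I8: { [C → B id .] }  — reduce
  I9: { [B → ( ( .] }  — reduce

No state contains more than one complete item.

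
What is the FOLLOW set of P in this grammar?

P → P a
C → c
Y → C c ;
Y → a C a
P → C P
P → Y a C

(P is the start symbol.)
To compute FOLLOW(P), find every occurrence of P on a right-hand side N → α P β: add FIRST(β) \ {ε}, and if β is empty or nullable also add FOLLOW(N). Iterate to a fixed point.

P is the start symbol, so $ ∈ FOLLOW(P).
In P → P a: P is followed by a, add FIRST(a) \ {ε} = { 'a' }
In P → C P: P is at the end; this adds FOLLOW(P) to itself — nothing new

Taking the union: FOLLOW(P) = { $, 'a' }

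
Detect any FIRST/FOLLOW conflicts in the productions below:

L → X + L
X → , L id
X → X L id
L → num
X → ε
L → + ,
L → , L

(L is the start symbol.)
Nullable non-terminals: X.
FIRST sets used below: FIRST(X) = { '+', ',', 'num', ε }, FIRST(L) = { '+', ',', 'num' }

X: nullable alternative(s) X → ε; FOLLOW(X) = { '+', ',', 'num' }
  X → , L id: FIRST \ {ε} = { ',' } — overlaps FOLLOW(X) on { ',' }: CONFLICT
  X → X L id: FIRST \ {ε} = { '+', ',', 'num' } — overlaps FOLLOW(X) on { '+', ',', 'num' }: CONFLICT
  X → ε: FIRST \ {ε} = { } — this is the only nullable alternative, skip

L has no nullable alternative, so no FIRST/FOLLOW check is needed there.

So the grammar has 2 FIRST/FOLLOW conflicts (marked CONFLICT above).

Answer: Yes. X → ',' L id with FOLLOW(X) on { ',' }; X → X L id with FOLLOW(X) on { '+', ',', 'num' }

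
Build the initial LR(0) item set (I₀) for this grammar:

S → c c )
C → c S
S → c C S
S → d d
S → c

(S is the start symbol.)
First, augment the grammar with S' → S
I₀ = CLOSURE({ [S' → . S] }):
  [S' → . S] has the dot before S: add [S → . c c )], [S → . c C S], [S → . d d], [S → . c]
No further items can be added.

I₀ = { [S → . c C S], [S → . c c )], [S → . c], [S → . d d], [S' → . S] }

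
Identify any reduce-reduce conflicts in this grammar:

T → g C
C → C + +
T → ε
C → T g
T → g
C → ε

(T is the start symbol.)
A reduce-reduce conflict occurs when an LR(0) state has two complete items [A → α .] and [B → β .] — both call for a reduction, and with no lookahead the parser cannot choose between them.

Augment with T' → T and build the canonical LR(0) collection (I0 = CLOSURE({[T' → . T]}), then GOTO on every symbol after a dot until no new states appear). It has 8 states:
  I0: { [T → . g C], [T → . g], [T → .], [T' → . T] }  — shift, reduce
  I1: { [T' → T .] }  — accept
  I2: { [C → . C + +], [C → . T g], [C → .], [T → . g C], [T → . g], [T → .], [T → g . C], [T → g .] }  — shift, 3 reduces
  I3: { [C → C . + +], [T → g C .] }  — shift, reduce
  I4: { [C → T . g] }  — shift
  I5: { [C → T g .] }  — reduce
  I6: { [C → C + . +] }  — shift
  I7: { [C → C + + .] }  — reduce

I2 contains complete items [C → .], [T → .], [T → g .] — reduce-reduce conflict.

Answer: Yes — I2: [C → .] vs [T → .]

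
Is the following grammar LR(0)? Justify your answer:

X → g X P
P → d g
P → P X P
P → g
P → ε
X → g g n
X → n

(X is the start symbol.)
Augment with X' → X and build the canonical LR(0) collection (I0 = CLOSURE({[X' → . X]}), then GOTO on every symbol after a dot until no new states appear). It has 13 states:
  I0: { [X → . g X P], [X → . g g n], [X → . n], [X' → . X] }  — shift
  I1: { [X' → X .] }  — accept
  I2: { [X → . g X P], [X → . g g n], [X → . n], [X → g . X P], [X → g . g n] }  — shift
  I3: { [X → n .] }  — reduce
  I4: { [P → . P X P], [P → . d g], [P → . g], [P → .], [X → g X . P] }  — shift, reduce
  I5: { [X → . g X P], [X → . g g n], [X → . n], [X → g . X P], [X → g . g n], [X → g g . n] }  — shift
  I6: { [X → g g n .], [X → n .] }  — 2 reduces
  I7: { [P → P . X P], [X → . g X P], [X → . g g n], [X → . n], [X → g X P .] }  — shift, reduce
  I8: { [P → d . g] }  — shift
  I9: { [P → g .] }  — reduce
  I10: { [P → d g .] }  — reduce
  I11: { [P → . P X P], [P → . d g], [P → . g], [P → .], [P → P X . P] }  — shift, reduce
  I12: { [P → P . X P], [P → P X P .], [X → . g X P], [X → . g g n], [X → . n] }  — shift, reduce

Conflict in state I4:
  Shift-reduce conflict between [P → .] and [P → . d g]
So the grammar is NOT LR(0).

Answer: No. Shift-reduce conflict between [P → .] and [P → . d g]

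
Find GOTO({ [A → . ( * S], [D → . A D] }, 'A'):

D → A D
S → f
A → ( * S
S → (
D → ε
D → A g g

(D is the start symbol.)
GOTO(I, 'A') = CLOSURE({ [A → αX.β] : [A → α.Xβ] ∈ I, X = 'A' })

Items with dot before 'A', with the dot advanced:
  [D → . A D] → [D → A . D]
Closure of the advanced items:
  [D → A . D] has the dot before D: add [D → . A D], [D → .], [D → . A g g]
  [D → . A D] has the dot before A: add [A → . ( * S]

GOTO = { [A → . ( * S], [D → . A D], [D → . A g g], [D → .], [D → A . D] }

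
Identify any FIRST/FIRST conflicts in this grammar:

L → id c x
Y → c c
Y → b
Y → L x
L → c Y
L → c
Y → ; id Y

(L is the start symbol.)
A FIRST/FIRST conflict occurs when two productions N → α and N → β for the same non-terminal have FIRST(α) ∩ FIRST(β) ≠ ∅ (with ε ∈ FIRST of a nullable right-hand side, so two nullable alternatives also conflict).

FIRST sets of the non-terminals at (or reachable through a nullable prefix from) the front of some alternative:
  FIRST(L) = { 'c', 'id' }

Productions for L:
  L → id c x: FIRST = { 'id' }
  L → c Y: FIRST = { 'c' }
  L → c: FIRST = { 'c' }
Productions for Y:
  Y → c c: FIRST = { 'c' }
  Y → b: FIRST = { 'b' }
  Y → L x: FIRST = { 'c', 'id' }
  Y → ; id Y: FIRST = { ';' }

Conflict for L: L → c Y and L → c
  Overlap: { 'c' }
Conflict for Y: Y → c c and Y → L x
  Overlap: { 'c' }

Answer: Yes. L → c Y / L → c on { 'c' }; Y → c c / Y → L x on { 'c' }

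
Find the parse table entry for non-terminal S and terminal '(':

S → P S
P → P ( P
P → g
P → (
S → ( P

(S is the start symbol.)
S → P S, S → ( P

To find M[S, '('], we find productions for S where '(' is in the predict set (PREDICT(N → α) = (FIRST(α) \ {ε}) ∪ (FOLLOW(N) if α ⇒* ε)).

Relevant sets:
  FIRST(P) = { '(', 'g' }

S → P S: PREDICT = { '(', 'g' }
  '(' is in predict set, so this production goes in M[S, '(']
S → ( P: PREDICT = { '(' }
  '(' is in predict set, so this production goes in M[S, '(']

M[S, '('] = S → P S, S → ( P  (a multiply-defined cell — the grammar is not LL(1))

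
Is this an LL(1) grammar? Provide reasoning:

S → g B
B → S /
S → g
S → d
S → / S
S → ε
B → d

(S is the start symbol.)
No. Predict set conflict for S: { 'g' }

A grammar is LL(1) if for each non-terminal N with multiple productions, the predict sets of those productions are pairwise disjoint, where PREDICT(N → α) = (FIRST(α) \ {ε}) ∪ (FOLLOW(N) if α ⇒* ε).

Relevant sets:
  FIRST(S) = { '/', 'd', 'g', ε }
  FOLLOW(S) = { $, '/' }

For S:
  PREDICT(S → g B) = { 'g' }
  PREDICT(S → g) = { 'g' }
  PREDICT(S → d) = { 'd' }
  PREDICT(S → '/' S) = { '/' }
  PREDICT(S → ε) = { $, '/' }
For B:
  PREDICT(B → S '/') = { '/', 'd', 'g' }
  PREDICT(B → d) = { 'd' }

Conflict found: Predict set conflict for S: { 'g' }
The grammar is NOT LL(1).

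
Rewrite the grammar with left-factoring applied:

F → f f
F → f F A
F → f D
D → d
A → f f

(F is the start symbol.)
F → f F'
F' → f
F' → F A
F' → D
D → d
A → f f

Left-factoring transforms A → αβ₁ | αβ₂ into A → αA' and A' → β₁ | β₂
(α is the longest common prefix among the alternatives). Repeat until
no nonterminal has two alternatives with a common prefix.

Round 1: F has alternatives sharing prefix 'f'. Introduce F': F → f F'
  Add: F' → f
  Add: F' → F A
  Add: F' → D

No remaining common prefixes — done.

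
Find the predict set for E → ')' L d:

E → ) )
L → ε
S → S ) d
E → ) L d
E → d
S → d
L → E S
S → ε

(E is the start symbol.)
{ ')' }

PREDICT(E → ')' L d) = (FIRST(RHS) \ {ε}) ∪ (FOLLOW(E) if ε ∈ FIRST(RHS), i.e. RHS ⇒* ε)
FIRST(')' L d) = { ')' }
ε ∉ FIRST(')' L d), so FOLLOW(E) is not added.
PREDICT(E → ')' L d) = { ')' }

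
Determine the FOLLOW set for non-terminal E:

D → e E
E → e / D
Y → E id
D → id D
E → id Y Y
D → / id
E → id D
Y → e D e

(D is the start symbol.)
In D → e E: E is at the end, add FOLLOW(D)
In Y → E id: E is followed by id, add FIRST(id) \ {ε} = { 'id' }

The FOLLOW sets referred to above (computed the same way, to a fixed point):
  FOLLOW(D) = { $, 'e', 'id' }

Taking the union: FOLLOW(E) = { $, 'e', 'id' }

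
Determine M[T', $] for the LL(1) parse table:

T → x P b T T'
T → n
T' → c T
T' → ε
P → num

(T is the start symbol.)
To find M[T', $], we find productions for T' where $ is in the predict set (PREDICT(N → α) = (FIRST(α) \ {ε}) ∪ (FOLLOW(N) if α ⇒* ε)).

Relevant sets:
  FOLLOW(T') = { $, 'c' }

T' → c T: PREDICT = { 'c' }
T' → ε: PREDICT = { $, 'c' }
  $ is in predict set, so this production goes in M[T', $]

M[T', $] = T' → ε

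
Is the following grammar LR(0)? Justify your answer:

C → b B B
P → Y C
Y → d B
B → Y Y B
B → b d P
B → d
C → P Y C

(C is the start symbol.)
No. Shift-reduce conflict between [B → d .] and [B → . b d P]

A grammar is LR(0) if no state in the canonical LR(0) collection has:
  - both a shift item (dot before a terminal) and a complete item (shift-reduce conflict), or
  - two or more complete items (reduce-reduce conflict; the accept item [C' → C .] counts as a complete item here).

Augment with C' → C and build the canonical LR(0) collection (I0 = CLOSURE({[C' → . C]}), then GOTO on every symbol after a dot until no new states appear). It has 19 states:
  I0: { [C → . P Y C], [C → . b B B], [C' → . C], [P → . Y C], [Y → . d B] }  — shift
  I1: { [C' → C .] }  — accept
  I2: { [C → P . Y C], [Y → . d B] }  — shift
  I3: { [C → . P Y C], [C → . b B B], [P → . Y C], [P → Y . C], [Y → . d B] }  — shift
  I4: { [B → . Y Y B], [B → . b d P], [B → . d], [C → b . B B], [Y → . d B] }  — shift
  I5: { [B → . Y Y B], [B → . b d P], [B → . d], [Y → . d B], [Y → d . B] }  — shift
  I6: { [Y → d B .] }  — reduce
  I7: { [B → Y . Y B], [Y → . d B] }  — shift
  I8: { [B → b . d P] }  — shift
  I9: { [B → . Y Y B], [B → . b d P], [B → . d], [B → d .], [Y → . d B], [Y → d . B] }  — shift, reduce
  I10: { [B → b d . P], [P → . Y C], [Y → . d B] }  — shift
  I11: { [B → b d P .] }  — reduce
  I12: { [B → . Y Y B], [B → . b d P], [B → . d], [B → Y Y . B], [Y → . d B] }  — shift
  I13: { [B → Y Y B .] }  — reduce
  I14: { [B → . Y Y B], [B → . b d P], [B → . d], [C → b B . B], [Y → . d B] }  — shift
  I15: { [C → b B B .] }  — reduce
  I16: { [P → Y C .] }  — reduce
  I17: { [C → . P Y C], [C → . b B B], [C → P Y . C], [P → . Y C], [Y → . d B] }  — shift
  I18: { [C → P Y C .] }  — reduce

Conflict in state I9:
  Shift-reduce conflict between [B → d .] and [B → . b d P]
So the grammar is NOT LR(0).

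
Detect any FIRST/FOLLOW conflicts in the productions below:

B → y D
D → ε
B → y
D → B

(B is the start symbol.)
Nullable non-terminals: D.
FIRST sets used below: FIRST(B) = { 'y' }

D: nullable alternative(s) D → ε; FOLLOW(D) = { $ }
  D → ε: FIRST \ {ε} = { } — this is the only nullable alternative, skip
  D → B: FIRST \ {ε} = { 'y' } — disjoint from FOLLOW(D)

B has no nullable alternative, so no FIRST/FOLLOW check is needed there.

No FIRST/FOLLOW conflicts found.

Answer: No FIRST/FOLLOW conflicts.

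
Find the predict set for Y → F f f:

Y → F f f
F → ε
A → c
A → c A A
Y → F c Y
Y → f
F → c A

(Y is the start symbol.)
{ 'c', 'f' }

PREDICT(Y → F f f) = (FIRST(RHS) \ {ε}) ∪ (FOLLOW(Y) if ε ∈ FIRST(RHS), i.e. RHS ⇒* ε)
FIRST(F) = { 'c', ε }
FIRST(F f f) = { 'c', 'f' }
ε ∉ FIRST(F f f), so FOLLOW(Y) is not added.
PREDICT(Y → F f f) = { 'c', 'f' }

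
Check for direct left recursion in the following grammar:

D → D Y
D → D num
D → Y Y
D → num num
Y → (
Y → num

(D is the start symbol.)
Yes, D is left-recursive

D → D Y: LEFT RECURSIVE (starts with D)
D → D num: LEFT RECURSIVE (starts with D)
D → Y Y: starts with Y
D → num num: starts with num
Y → (: starts with '('
Y → num: starts with num

The grammar has direct left recursion on: D.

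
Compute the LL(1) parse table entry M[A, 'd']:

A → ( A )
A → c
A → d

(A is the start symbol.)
A → d

To find M[A, 'd'], we find productions for A where 'd' is in the predict set (PREDICT(N → α) = (FIRST(α) \ {ε}) ∪ (FOLLOW(N) if α ⇒* ε)).

A → ( A ): PREDICT = { '(' }
A → c: PREDICT = { 'c' }
A → d: PREDICT = { 'd' }
  'd' is in predict set, so this production goes in M[A, 'd']

M[A, 'd'] = A → d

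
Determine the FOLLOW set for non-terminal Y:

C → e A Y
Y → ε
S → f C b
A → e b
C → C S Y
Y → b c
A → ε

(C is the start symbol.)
{ $, 'b', 'f' }

To compute FOLLOW(Y), find every occurrence of Y on a right-hand side N → α Y β: add FIRST(β) \ {ε}, and if β is empty or nullable also add FOLLOW(N). Iterate to a fixed point.

In C → e A Y: Y is at the end, add FOLLOW(C)
In C → C S Y: Y is at the end, add FOLLOW(C)

The FOLLOW sets referred to above (computed the same way, to a fixed point):
  FOLLOW(C) = { $, 'b', 'f' }

Taking the union: FOLLOW(Y) = { $, 'b', 'f' }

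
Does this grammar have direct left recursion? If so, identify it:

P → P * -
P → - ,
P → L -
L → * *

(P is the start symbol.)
Direct left recursion occurs when N → N α for some non-terminal N (the right-hand side begins with the left-hand side itself).

P → P * -: LEFT RECURSIVE (starts with P)
P → - ,: starts with '-'
P → L -: starts with L
L → * *: starts with '*'

The grammar has direct left recursion on: P.

Answer: Yes, P is left-recursive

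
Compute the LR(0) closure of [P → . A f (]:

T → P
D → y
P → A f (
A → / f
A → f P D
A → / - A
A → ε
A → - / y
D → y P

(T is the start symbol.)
{ [A → . - / y], [A → . / - A], [A → . / f], [A → . f P D], [A → .], [P → . A f (] }

To compute CLOSURE, for each item [A → α.Bβ] where B is a non-terminal, add [B → .γ] for all productions B → γ; repeat for the newly added items until nothing changes.

Start with: [P → . A f (]
  [P → . A f (] has the dot before A: add [A → . / f], [A → . f P D], [A → . / - A], [A → .], [A → . - / y]
No further items can be added.

CLOSURE = { [A → . - / y], [A → . / - A], [A → . / f], [A → . f P D], [A → .], [P → . A f (] }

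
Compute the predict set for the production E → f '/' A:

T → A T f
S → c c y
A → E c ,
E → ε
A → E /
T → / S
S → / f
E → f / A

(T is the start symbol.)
{ 'f' }

PREDICT(E → f '/' A) = (FIRST(RHS) \ {ε}) ∪ (FOLLOW(E) if ε ∈ FIRST(RHS), i.e. RHS ⇒* ε)
FIRST(f '/' A) = { 'f' }
ε ∉ FIRST(f '/' A), so FOLLOW(E) is not added.
PREDICT(E → f '/' A) = { 'f' }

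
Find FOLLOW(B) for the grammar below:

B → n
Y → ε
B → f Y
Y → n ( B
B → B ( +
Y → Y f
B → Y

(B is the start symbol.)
To compute FOLLOW(B), find every occurrence of B on a right-hand side N → α B β: add FIRST(β) \ {ε}, and if β is empty or nullable also add FOLLOW(N). Iterate to a fixed point.

B is the start symbol, so $ ∈ FOLLOW(B).
In Y → n ( B: B is at the end, add FOLLOW(Y)
In B → B ( +: B is followed by '(' '+', add FIRST('(' '+') \ {ε} = { '(' }

The FOLLOW sets referred to above (computed the same way, to a fixed point):
  FOLLOW(Y) = { $, '(', 'f' }

Taking the union: FOLLOW(B) = { $, '(', 'f' }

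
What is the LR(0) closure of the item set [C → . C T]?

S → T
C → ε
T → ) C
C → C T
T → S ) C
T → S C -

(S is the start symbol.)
Start with: [C → . C T]
  [C → . C T] has the dot before C: add [C → .]
No further items can be added.

CLOSURE = { [C → . C T], [C → .] }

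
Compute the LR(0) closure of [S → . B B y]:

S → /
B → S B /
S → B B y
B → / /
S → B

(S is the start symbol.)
Start with: [S → . B B y]
  [S → . B B y] has the dot before B: add [B → . S B /], [B → . / /]
  [B → . S B /] has the dot before S: add [S → . /], [S → . B]
No further items can be added.

CLOSURE = { [B → . / /], [B → . S B /], [S → . /], [S → . B B y], [S → . B] }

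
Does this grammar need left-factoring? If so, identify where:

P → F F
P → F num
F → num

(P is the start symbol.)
Left-factoring is needed when two productions for the same non-terminal
share a common prefix on the right-hand side.

Productions for P:
  P → F F
  P → F num

Found common prefix 'F' in productions for P

Answer: Yes, P has productions with common prefix 'F'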